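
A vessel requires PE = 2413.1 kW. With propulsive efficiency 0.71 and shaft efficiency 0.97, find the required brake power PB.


Formula: PB = PE / (eta_D * eta_S)
Step 1 — combined efficiency = eta_D * eta_S = 0.71 * 0.97 = 0.6887
Step 2 — PB = 2413.1 / 0.6887 ≈ 3503.8 kW (5 s.f.)

3503.8 kW


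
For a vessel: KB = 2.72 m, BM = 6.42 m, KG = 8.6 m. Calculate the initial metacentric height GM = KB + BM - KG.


Formula: GM = KB + BM - KG
Step 1 — KM = KB + BM = 2.72 + 6.42 = 9.14 m
Step 2 — GM = KM - KG = 9.14 - 8.6 = 0.54 m

0.54 m


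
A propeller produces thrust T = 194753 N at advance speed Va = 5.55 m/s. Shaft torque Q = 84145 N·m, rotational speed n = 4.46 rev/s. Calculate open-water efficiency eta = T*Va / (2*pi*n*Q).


Formula: eta = T * Va / (2 * pi * n * Q)
Step 1 — numerator = T * Va = 194753 * 5.55 = 1080879.15
Step 2 — 2 * pi * n = 2 * pi * 4.46 = 28.023006
Step 3 — denominator = 28.023006 * 84145 = 2357995.84
Step 4 — eta = 1080879.15 / 2357995.84 ≈ 0.45839 (5 s.f.)

0.45839


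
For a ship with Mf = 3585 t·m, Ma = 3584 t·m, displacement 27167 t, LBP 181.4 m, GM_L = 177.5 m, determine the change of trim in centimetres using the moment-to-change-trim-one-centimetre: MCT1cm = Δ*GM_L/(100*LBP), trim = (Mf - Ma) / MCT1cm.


Formula: net trimming moment = Mf - Ma; MCT1cm = Δ*GM_L/(100*LBP); trim = net moment / MCT1cm
Step 1 — net trimming moment = 3585 - 3584 = 1 t·m
Step 2 — MCT1cm = 27167 * 177.5 / (100 * 181.4) = 265.8292 t·m/cm
Step 3 — trim = 1 / 265.8292 ≈ 0.0037618 cm (5 s.f.)

0.0037618 cm


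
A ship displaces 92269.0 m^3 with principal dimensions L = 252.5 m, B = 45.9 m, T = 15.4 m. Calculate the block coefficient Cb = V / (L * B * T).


Formula: Cb = V / (L * B * T)
Step 1 — L * B * T = 252.5 * 45.9 * 15.4 = 178482.15 m^3
Step 2 — Cb = 92269.0 / 178482.15 ≈ 0.51696 (5 s.f.)

0.51696


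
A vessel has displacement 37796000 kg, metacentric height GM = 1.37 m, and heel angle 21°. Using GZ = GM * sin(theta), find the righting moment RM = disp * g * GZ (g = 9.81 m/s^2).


Formula: GZ = GM * sin(theta); RM = disp * g * GZ
Step 1 — GZ = 1.37 * sin(21°) = 1.37 * 0.358368 = 0.490964 m
Step 2 — RM = 37796000 * 9.81 * 0.490964 ≈ 182040000 N·m (5 s.f.)

182040000 N·m


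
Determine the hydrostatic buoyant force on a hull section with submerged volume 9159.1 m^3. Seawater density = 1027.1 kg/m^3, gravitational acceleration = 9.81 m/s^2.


Formula: Fb = rho * g * V
Substituting: Fb = 1027.1 * 9.81 * 9159.1
Intermediate: 1027.1 * 9.81 = 10075.851
Result: Fb = 10075.851 * 9159.1 ≈ 92286000 N (5 s.f.)

92286000 N


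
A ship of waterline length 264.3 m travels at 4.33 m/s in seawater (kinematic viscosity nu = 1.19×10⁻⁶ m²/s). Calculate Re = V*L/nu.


Formula: Re = V * L / nu
Step 1 — V * L = 4.33 * 264.3 = 1144.419 m^2/s
Step 2 — Re = 1144.419 / 1.19e-6 = 9.62e+08

9.62e+08


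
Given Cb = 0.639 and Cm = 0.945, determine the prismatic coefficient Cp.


Formula: Cp = Cb / Cm
Substituting: Cp = 0.639 / 0.945
Result: Cp ≈ 0.67619 (5 s.f.)

0.67619


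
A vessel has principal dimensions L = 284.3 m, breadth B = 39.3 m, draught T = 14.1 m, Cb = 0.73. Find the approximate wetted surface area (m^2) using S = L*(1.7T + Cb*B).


Formula: S = 1.7*L*T + V/T with V = Cb*L*B*T, i.e. S = L * (1.7*T + Cb*B)
Step 1 — 1.7*T = 1.7 * 14.1 = 23.97 m
Step 2 — Cb*B = 0.73 * 39.3 = 28.689 m
Step 3 — 1.7*T + Cb*B = 23.97 + 28.689 = 52.659 m
Step 4 — S = 284.3 * 52.659 ≈ 14971 m^2 (5 s.f.)

14971 m^2


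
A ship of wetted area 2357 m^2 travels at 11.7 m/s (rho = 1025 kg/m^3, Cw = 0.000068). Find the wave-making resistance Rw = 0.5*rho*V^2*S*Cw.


Formula: Rw = 0.5 * rho * V^2 * S * Cw
Step 1 — V^2 = 11.7^2 = 136.89
Step 2 — 0.5 * rho * V^2 = 0.5 * 1025 * 136.89 = 70156.125
Step 3 — Rw = 70156.125 * 2357 * 0.000068 ≈ 11244 N (5 s.f.)

11244 N


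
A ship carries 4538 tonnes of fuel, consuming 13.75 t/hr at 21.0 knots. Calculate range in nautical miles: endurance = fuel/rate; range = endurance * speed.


Formula: endurance = fuel / rate; range = endurance * speed
Step 1 — endurance = 4538 / 13.75 = 330.0364 hours
Step 2 — range = 330.0364 * 21.0 ≈ 6930.8 nautical miles (5 s.f.)

6930.8 NM


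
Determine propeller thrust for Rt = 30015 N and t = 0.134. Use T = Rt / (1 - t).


Formula: T = Rt / (1 - t)
Step 1 — (1 - t) = 1 - 0.134 = 0.866
Step 2 — T = 30015 / 0.866 ≈ 34659 N (5 s.f.)

34659 N


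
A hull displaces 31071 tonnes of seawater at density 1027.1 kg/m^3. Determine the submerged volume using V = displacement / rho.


Formula: V = mass / rho
Step 1 — convert tonnes to kg: 31071 t * 1000 = 31071000 kg
Step 2 — V = 31071000 / 1027.1 ≈ 30251 m^3 (5 s.f.)

30251 m^3


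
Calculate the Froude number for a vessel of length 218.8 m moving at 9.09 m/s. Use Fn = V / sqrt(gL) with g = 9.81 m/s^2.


Formula: Fn = V / sqrt(g * L)
Step 1 — g * L = 9.81 * 218.8 = 2146.428
Step 2 — sqrt(g * L) = sqrt(2146.428) = 46.329559
Step 3 — Fn = 9.09 / 46.329559 ≈ 0.19620 (5 s.f.)

0.19620


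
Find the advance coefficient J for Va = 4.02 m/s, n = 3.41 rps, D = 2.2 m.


Formula: J = Va / (n * D)
Step 1 — n * D = 3.41 * 2.2 = 7.502
Step 2 — J = 4.02 / 7.502 ≈ 0.53586 (5 s.f.)

0.53586


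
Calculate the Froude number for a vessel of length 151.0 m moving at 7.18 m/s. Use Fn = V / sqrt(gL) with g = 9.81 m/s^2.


Formula: Fn = V / sqrt(g * L)
Step 1 — g * L = 9.81 * 151.0 = 1481.31
Step 2 — sqrt(g * L) = sqrt(1481.31) = 38.48779
Step 3 — Fn = 7.18 / 38.48779 ≈ 0.18655 (5 s.f.)

0.18655


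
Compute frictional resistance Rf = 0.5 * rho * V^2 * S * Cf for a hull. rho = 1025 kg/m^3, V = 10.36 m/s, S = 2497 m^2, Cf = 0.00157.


Formula: Rf = 0.5 * rho * V^2 * S * Cf
Step 1 — V^2 = 10.36^2 = 107.3296
Step 2 — 0.5 * rho * V^2 = 0.5 * 1025 * 107.3296 = 55006.42
Step 3 — Rf = 55006.42 * 2497 * 0.00157 ≈ 215640 N (5 s.f.)

215640 N


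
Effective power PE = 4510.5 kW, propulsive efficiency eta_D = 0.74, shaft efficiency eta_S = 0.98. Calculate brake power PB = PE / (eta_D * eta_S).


Formula: PB = PE / (eta_D * eta_S)
Step 1 — combined efficiency = eta_D * eta_S = 0.74 * 0.98 = 0.7252
Step 2 — PB = 4510.5 / 0.7252 ≈ 6219.7 kW (5 s.f.)

6219.7 kW


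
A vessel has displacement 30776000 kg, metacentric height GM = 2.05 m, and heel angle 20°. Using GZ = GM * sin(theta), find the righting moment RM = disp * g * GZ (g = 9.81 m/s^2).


Formula: GZ = GM * sin(theta); RM = disp * g * GZ
Step 1 — GZ = 2.05 * sin(20°) = 2.05 * 0.34202 = 0.701141 m
Step 2 — RM = 30776000 * 9.81 * 0.701141 ≈ 211680000 N·m (5 s.f.)

211680000 N·m


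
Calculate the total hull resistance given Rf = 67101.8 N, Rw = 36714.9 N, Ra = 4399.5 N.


Formula: Rt = Rf + Rw + Ra
Substituting: Rt = 67101.8 + 36714.9 + 4399.5
Result: Rt = 108216.2 N

108216.2 N


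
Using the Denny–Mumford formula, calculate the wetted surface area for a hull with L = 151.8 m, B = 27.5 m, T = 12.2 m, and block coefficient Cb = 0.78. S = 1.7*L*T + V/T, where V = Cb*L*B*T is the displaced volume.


Formula: S = 1.7*L*T + V/T with V = Cb*L*B*T, i.e. S = L * (1.7*T + Cb*B)
Step 1 — 1.7*T = 1.7 * 12.2 = 20.74 m
Step 2 — Cb*B = 0.78 * 27.5 = 21.45 m
Step 3 — 1.7*T + Cb*B = 20.74 + 21.45 = 42.19 m
Step 4 — S = 151.8 * 42.19 ≈ 6404.4 m^2 (5 s.f.)

6404.4 m^2


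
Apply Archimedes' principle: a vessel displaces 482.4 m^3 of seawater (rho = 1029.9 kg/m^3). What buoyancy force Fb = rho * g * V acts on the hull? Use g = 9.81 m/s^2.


Formula: Fb = rho * g * V
Substituting: Fb = 1029.9 * 9.81 * 482.4
Intermediate: 1029.9 * 9.81 = 10103.319
Result: Fb = 10103.319 * 482.4 ≈ 4873800 N (5 s.f.)

4873800 N


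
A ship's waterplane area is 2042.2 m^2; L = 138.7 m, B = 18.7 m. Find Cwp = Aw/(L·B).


Formula: Cwp = Aw / (L * B)
Step 1 — L * B = 138.7 * 18.7 = 2593.69 m^2
Step 2 — Cwp = 2042.2 / 2593.69 ≈ 0.78737 (5 s.f.)

0.78737


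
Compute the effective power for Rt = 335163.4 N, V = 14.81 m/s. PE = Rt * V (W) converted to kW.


Formula: PE = Rt * V / 1000 (kW)
Step 1 — PE (W) = 335163.4 * 14.81 = 4963769.954 W
Step 2 — PE (kW) = 4963769.954 / 1000 ≈ 4963.8 kW (5 s.f.)

4963.8 kW


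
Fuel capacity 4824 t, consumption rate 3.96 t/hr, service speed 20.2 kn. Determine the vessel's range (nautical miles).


Formula: endurance = fuel / rate; range = endurance * speed
Step 1 — endurance = 4824 / 3.96 = 1218.1818 hours
Step 2 — range = 1218.1818 * 20.2 ≈ 24607 nautical miles (5 s.f.)

24607 NM


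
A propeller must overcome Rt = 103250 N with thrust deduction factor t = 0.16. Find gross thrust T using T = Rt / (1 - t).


Formula: T = Rt / (1 - t)
Step 1 — (1 - t) = 1 - 0.16 = 0.84
Step 2 — T = 103250 / 0.84 ≈ 122920 N (5 s.f.)

122920 N


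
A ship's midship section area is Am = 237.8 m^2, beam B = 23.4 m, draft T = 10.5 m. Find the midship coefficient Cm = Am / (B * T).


Formula: Cm = Am / (B * T)
Step 1 — B * T = 23.4 * 10.5 = 245.7 m^2
Step 2 — Cm = 237.8 / 245.7 ≈ 0.96785 (5 s.f.)

0.96785


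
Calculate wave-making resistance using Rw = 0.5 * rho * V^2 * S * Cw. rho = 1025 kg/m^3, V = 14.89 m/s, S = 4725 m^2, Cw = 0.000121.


Formula: Rw = 0.5 * rho * V^2 * S * Cw
Step 1 — V^2 = 14.89^2 = 221.7121
Step 2 — 0.5 * rho * V^2 = 0.5 * 1025 * 221.7121 = 113627.45125
Step 3 — Rw = 113627.45125 * 4725 * 0.000121 ≈ 64964 N (5 s.f.)

64964 N


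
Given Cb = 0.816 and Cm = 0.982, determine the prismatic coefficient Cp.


Formula: Cp = Cb / Cm
Substituting: Cp = 0.816 / 0.982
Result: Cp ≈ 0.83096 (5 s.f.)

0.83096


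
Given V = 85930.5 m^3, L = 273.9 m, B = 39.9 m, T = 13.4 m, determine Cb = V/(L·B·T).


Formula: Cb = V / (L * B * T)
Step 1 — L * B * T = 273.9 * 39.9 * 13.4 = 146443.374 m^3
Step 2 — Cb = 85930.5 / 146443.374 ≈ 0.58678 (5 s.f.)

0.58678


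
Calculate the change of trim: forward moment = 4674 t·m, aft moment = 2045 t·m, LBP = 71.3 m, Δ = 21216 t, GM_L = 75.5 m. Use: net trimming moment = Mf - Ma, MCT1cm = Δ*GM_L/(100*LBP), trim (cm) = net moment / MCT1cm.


Formula: net trimming moment = Mf - Ma; MCT1cm = Δ*GM_L/(100*LBP); trim = net moment / MCT1cm
Step 1 — net trimming moment = 4674 - 2045 = 2629 t·m
Step 2 — MCT1cm = 21216 * 75.5 / (100 * 71.3) = 224.6575 t·m/cm
Step 3 — trim = 2629 / 224.6575 ≈ 11.702 cm (5 s.f.)

11.702 cm


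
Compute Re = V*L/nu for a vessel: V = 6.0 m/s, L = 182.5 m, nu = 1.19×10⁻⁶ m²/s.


Formula: Re = V * L / nu
Step 1 — V * L = 6.0 * 182.5 = 1095.0 m^2/s
Step 2 — Re = 1095.0 / 1.19e-6 = 9.20e+08

9.20e+08


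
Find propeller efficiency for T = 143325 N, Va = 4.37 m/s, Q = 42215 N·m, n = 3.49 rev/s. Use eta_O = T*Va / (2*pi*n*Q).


Formula: eta = T * Va / (2 * pi * n * Q)
Step 1 — numerator = T * Va = 143325 * 4.37 = 626330.25
Step 2 — 2 * pi * n = 2 * pi * 3.49 = 21.928317
Step 3 — denominator = 21.928317 * 42215 = 925703.9
Step 4 — eta = 626330.25 / 925703.9 ≈ 0.67660 (5 s.f.)

0.67660


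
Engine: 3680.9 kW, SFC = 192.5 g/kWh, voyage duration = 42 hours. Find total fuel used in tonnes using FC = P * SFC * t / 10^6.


Formula: FC (tonnes) = P * SFC * t / 1,000,000
Step 1 — P * SFC * t = 3680.9 * 192.5 * 42 = 29760076.5 g
Step 2 — FC (tonnes) = 29760076.5 / 1,000,000 ≈ 29.760 tonnes (5 s.f.)

29.760 tonnes


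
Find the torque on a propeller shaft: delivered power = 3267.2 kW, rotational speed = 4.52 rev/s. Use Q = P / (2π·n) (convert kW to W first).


Formula: Q = P_W / (2 * pi * n)
Step 1 — P_W = 3267.2 kW * 1000 = 3267200.0 W
Step 2 — 2 * pi * n = 2 * pi * 4.52 = 28.399998
Step 3 — Q = 3267200.0 / 28.399998 ≈ 115040 N·m (5 s.f.)

115040 N·m


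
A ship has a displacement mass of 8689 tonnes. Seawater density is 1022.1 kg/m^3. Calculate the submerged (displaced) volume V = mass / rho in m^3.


Formula: V = mass / rho
Step 1 — convert tonnes to kg: 8689 t * 1000 = 8689000 kg
Step 2 — V = 8689000 / 1022.1 ≈ 8501.1 m^3 (5 s.f.)

8501.1 m^3


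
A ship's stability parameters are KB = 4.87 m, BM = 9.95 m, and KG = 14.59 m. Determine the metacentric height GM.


Formula: GM = KB + BM - KG
Step 1 — KM = KB + BM = 4.87 + 9.95 = 14.82 m
Step 2 — GM = KM - KG = 14.82 - 14.59 = 0.23 m

0.23 m


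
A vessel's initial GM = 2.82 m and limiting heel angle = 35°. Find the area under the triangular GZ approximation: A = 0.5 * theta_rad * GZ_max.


Formula: GZ_max = GM * sin(theta); Area = 0.5 * theta_rad * GZ_max
Step 1 — GZ_max = 2.82 * sin(35°) = 2.82 * 0.573576 = 1.617484 m
Step 2 — theta_rad = 35 * pi/180 = 0.610865 rad
Step 3 — Area = 0.5 * 0.610865 * 1.617484 ≈ 0.49403 m·rad (5 s.f.)

0.49403 m·rad


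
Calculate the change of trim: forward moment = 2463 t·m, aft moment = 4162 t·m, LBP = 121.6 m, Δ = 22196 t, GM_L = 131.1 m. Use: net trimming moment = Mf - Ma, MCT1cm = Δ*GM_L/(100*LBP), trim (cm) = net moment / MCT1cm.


Formula: net trimming moment = Mf - Ma; MCT1cm = Δ*GM_L/(100*LBP); trim = net moment / MCT1cm
Step 1 — net trimming moment = 2463 - 4162 = -1699 t·m
Step 2 — MCT1cm = 22196 * 131.1 / (100 * 121.6) = 239.3006 t·m/cm
Step 3 — trim = -1699 / 239.3006 ≈ -7.0999 cm (5 s.f.)

-7.0999 cm


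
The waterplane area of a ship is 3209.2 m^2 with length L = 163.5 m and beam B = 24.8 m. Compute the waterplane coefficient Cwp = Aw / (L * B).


Formula: Cwp = Aw / (L * B)
Step 1 — L * B = 163.5 * 24.8 = 4054.8 m^2
Step 2 — Cwp = 3209.2 / 4054.8 ≈ 0.79146 (5 s.f.)

0.79146


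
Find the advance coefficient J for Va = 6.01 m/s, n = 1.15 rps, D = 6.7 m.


Formula: J = Va / (n * D)
Step 1 — n * D = 1.15 * 6.7 = 7.705
Step 2 — J = 6.01 / 7.705 ≈ 0.78001 (5 s.f.)

0.78001


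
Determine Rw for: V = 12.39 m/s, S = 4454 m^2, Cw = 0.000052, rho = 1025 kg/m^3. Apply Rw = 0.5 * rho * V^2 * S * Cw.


Formula: Rw = 0.5 * rho * V^2 * S * Cw
Step 1 — V^2 = 12.39^2 = 153.5121
Step 2 — 0.5 * rho * V^2 = 0.5 * 1025 * 153.5121 = 78674.95125
Step 3 — Rw = 78674.95125 * 4454 * 0.000052 ≈ 18222 N (5 s.f.)

18222 N


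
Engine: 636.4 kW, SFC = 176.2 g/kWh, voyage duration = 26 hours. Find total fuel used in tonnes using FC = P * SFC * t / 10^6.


Formula: FC (tonnes) = P * SFC * t / 1,000,000
Step 1 — P * SFC * t = 636.4 * 176.2 * 26 = 2915475.68 g
Step 2 — FC (tonnes) = 2915475.68 / 1,000,000 ≈ 2.9155 tonnes (5 s.f.)

2.9155 tonnes


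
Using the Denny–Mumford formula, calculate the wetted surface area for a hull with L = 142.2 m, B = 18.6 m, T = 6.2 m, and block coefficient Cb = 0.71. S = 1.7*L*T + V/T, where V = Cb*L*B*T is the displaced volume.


Formula: S = 1.7*L*T + V/T with V = Cb*L*B*T, i.e. S = L * (1.7*T + Cb*B)
Step 1 — 1.7*T = 1.7 * 6.2 = 10.54 m
Step 2 — Cb*B = 0.71 * 18.6 = 13.206 m
Step 3 — 1.7*T + Cb*B = 10.54 + 13.206 = 23.746 m
Step 4 — S = 142.2 * 23.746 ≈ 3376.7 m^2 (5 s.f.)

3376.7 m^2


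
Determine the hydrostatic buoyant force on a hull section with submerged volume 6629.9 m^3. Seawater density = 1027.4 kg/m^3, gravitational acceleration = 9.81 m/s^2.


Formula: Fb = rho * g * V
Substituting: Fb = 1027.4 * 9.81 * 6629.9
Intermediate: 1027.4 * 9.81 = 10078.794
Result: Fb = 10078.794 * 6629.9 ≈ 66821000 N (5 s.f.)

66821000 N


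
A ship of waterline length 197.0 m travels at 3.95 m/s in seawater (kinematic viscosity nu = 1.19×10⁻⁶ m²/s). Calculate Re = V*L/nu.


Formula: Re = V * L / nu
Step 1 — V * L = 3.95 * 197.0 = 778.15 m^2/s
Step 2 — Re = 778.15 / 1.19e-6 = 6.54e+08

6.54e+08


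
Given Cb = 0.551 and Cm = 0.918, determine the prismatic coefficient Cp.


Formula: Cp = Cb / Cm
Substituting: Cp = 0.551 / 0.918
Result: Cp ≈ 0.60022 (5 s.f.)

0.60022


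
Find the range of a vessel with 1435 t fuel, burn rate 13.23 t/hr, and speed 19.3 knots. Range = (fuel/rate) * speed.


Formula: endurance = fuel / rate; range = endurance * speed
Step 1 — endurance = 1435 / 13.23 = 108.4656 hours
Step 2 — range = 108.4656 * 19.3 ≈ 2093.4 nautical miles (5 s.f.)

2093.4 NM


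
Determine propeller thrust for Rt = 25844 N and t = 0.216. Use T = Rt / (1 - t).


Formula: T = Rt / (1 - t)
Step 1 — (1 - t) = 1 - 0.216 = 0.784
Step 2 — T = 25844 / 0.784 ≈ 32964 N (5 s.f.)

32964 N


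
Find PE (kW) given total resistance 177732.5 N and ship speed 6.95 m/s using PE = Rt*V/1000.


Formula: PE = Rt * V / 1000 (kW)
Step 1 — PE (W) = 177732.5 * 6.95 = 1235240.875 W
Step 2 — PE (kW) = 1235240.875 / 1000 ≈ 1235.2 kW (5 s.f.)

1235.2 kW


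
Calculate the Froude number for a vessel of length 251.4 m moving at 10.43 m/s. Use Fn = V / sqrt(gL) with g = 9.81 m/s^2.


Formula: Fn = V / sqrt(g * L)
Step 1 — g * L = 9.81 * 251.4 = 2466.234
Step 2 — sqrt(g * L) = sqrt(2466.234) = 49.661192
Step 3 — Fn = 10.43 / 49.661192 ≈ 0.21002 (5 s.f.)

0.21002


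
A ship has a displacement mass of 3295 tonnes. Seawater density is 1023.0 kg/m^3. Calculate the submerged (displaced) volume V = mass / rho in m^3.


Formula: V = mass / rho
Step 1 — convert tonnes to kg: 3295 t * 1000 = 3295000 kg
Step 2 — V = 3295000 / 1023.0 ≈ 3220.9 m^3 (5 s.f.)

3220.9 m^3


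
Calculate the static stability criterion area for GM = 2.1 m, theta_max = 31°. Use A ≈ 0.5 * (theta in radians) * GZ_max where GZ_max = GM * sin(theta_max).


Formula: GZ_max = GM * sin(theta); Area = 0.5 * theta_rad * GZ_max
Step 1 — GZ_max = 2.1 * sin(31°) = 2.1 * 0.515038 = 1.08158 m
Step 2 — theta_rad = 31 * pi/180 = 0.541052 rad
Step 3 — Area = 0.5 * 0.541052 * 1.08158 ≈ 0.29260 m·rad (5 s.f.)

0.29260 m·rad


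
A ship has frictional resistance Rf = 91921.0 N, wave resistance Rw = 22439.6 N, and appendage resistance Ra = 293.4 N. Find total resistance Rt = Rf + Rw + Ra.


Formula: Rt = Rf + Rw + Ra
Substituting: Rt = 91921.0 + 22439.6 + 293.4
Result: Rt = 114654.0 N

114654.0 N


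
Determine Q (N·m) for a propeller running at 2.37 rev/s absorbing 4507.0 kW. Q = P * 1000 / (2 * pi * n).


Formula: Q = P_W / (2 * pi * n)
Step 1 — P_W = 4507.0 kW * 1000 = 4507000.0 W
Step 2 — 2 * pi * n = 2 * pi * 2.37 = 14.891149
Step 3 — Q = 4507000.0 / 14.891149 ≈ 302660 N·m (5 s.f.)

302660 N·m


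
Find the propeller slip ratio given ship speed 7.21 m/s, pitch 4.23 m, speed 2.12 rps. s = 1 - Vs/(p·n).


Formula: s = 1 - Vs / (p * n)
Step 1 — p * n = 4.23 * 2.12 = 8.9676
Step 2 — Vs / (p*n) = 7.21 / 8.9676 = 0.804006 (6 d.p.)
Step 3 — s = 1 - 0.804006 = 0.195994

0.195994


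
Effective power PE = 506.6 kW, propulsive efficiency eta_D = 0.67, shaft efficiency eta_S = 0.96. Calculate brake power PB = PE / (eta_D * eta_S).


Formula: PB = PE / (eta_D * eta_S)
Step 1 — combined efficiency = eta_D * eta_S = 0.67 * 0.96 = 0.6432
Step 2 — PB = 506.6 / 0.6432 ≈ 787.62 kW (5 s.f.)

787.62 kW


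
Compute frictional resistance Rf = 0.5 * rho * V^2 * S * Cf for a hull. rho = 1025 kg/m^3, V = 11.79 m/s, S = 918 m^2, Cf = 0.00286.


Formula: Rf = 0.5 * rho * V^2 * S * Cf
Step 1 — V^2 = 11.79^2 = 139.0041
Step 2 — 0.5 * rho * V^2 = 0.5 * 1025 * 139.0041 = 71239.60125
Step 3 — Rf = 71239.60125 * 918 * 0.00286 ≈ 187040 N (5 s.f.)

187040 N


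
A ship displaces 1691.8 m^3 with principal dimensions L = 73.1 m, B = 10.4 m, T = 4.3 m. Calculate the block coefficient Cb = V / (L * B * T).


Formula: Cb = V / (L * B * T)
Step 1 — L * B * T = 73.1 * 10.4 * 4.3 = 3269.032 m^3
Step 2 — Cb = 1691.8 / 3269.032 ≈ 0.51752 (5 s.f.)

0.51752


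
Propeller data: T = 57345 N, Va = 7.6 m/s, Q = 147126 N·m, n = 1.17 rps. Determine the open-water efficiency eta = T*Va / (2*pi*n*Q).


Formula: eta = T * Va / (2 * pi * n * Q)
Step 1 — numerator = T * Va = 57345 * 7.6 = 435822.0
Step 2 — 2 * pi * n = 2 * pi * 1.17 = 7.351327
Step 3 — denominator = 7.351327 * 147126 = 1081571.34
Step 4 — eta = 435822.0 / 1081571.34 ≈ 0.40295 (5 s.f.)

0.40295


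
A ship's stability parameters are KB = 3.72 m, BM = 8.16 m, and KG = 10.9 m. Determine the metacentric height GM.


Formula: GM = KB + BM - KG
Step 1 — KM = KB + BM = 3.72 + 8.16 = 11.88 m
Step 2 — GM = KM - KG = 11.88 - 10.9 = 0.98 m

0.98 m


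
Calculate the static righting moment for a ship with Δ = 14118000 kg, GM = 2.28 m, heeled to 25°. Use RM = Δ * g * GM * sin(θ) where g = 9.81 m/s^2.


Formula: GZ = GM * sin(theta); RM = disp * g * GZ
Step 1 — GZ = 2.28 * sin(25°) = 2.28 * 0.422618 = 0.963569 m
Step 2 — RM = 14118000 * 9.81 * 0.963569 ≈ 133450000 N·m (5 s.f.)

133450000 N·m


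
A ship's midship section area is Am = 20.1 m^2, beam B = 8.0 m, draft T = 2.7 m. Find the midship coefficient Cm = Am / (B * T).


Formula: Cm = Am / (B * T)
Step 1 — B * T = 8.0 * 2.7 = 21.6 m^2
Step 2 — Cm = 20.1 / 21.6 ≈ 0.93056 (5 s.f.)

0.93056


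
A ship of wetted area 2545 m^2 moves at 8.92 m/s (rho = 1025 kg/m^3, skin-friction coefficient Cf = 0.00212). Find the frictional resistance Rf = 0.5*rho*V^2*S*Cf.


Formula: Rf = 0.5 * rho * V^2 * S * Cf
Step 1 — V^2 = 8.92^2 = 79.5664
Step 2 — 0.5 * rho * V^2 = 0.5 * 1025 * 79.5664 = 40777.78
Step 3 — Rf = 40777.78 * 2545 * 0.00212 ≈ 220010 N (5 s.f.)

220010 N


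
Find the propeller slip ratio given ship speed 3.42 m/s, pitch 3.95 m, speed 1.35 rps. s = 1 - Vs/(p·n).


Formula: s = 1 - Vs / (p * n)
Step 1 — p * n = 3.95 * 1.35 = 5.3325
Step 2 — Vs / (p*n) = 3.42 / 5.3325 = 0.64135 (6 d.p.)
Step 3 — s = 1 - 0.64135 = 0.35865

0.35865


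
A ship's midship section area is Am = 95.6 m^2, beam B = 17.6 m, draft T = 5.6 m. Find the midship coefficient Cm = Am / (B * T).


Formula: Cm = Am / (B * T)
Step 1 — B * T = 17.6 * 5.6 = 98.56 m^2
Step 2 — Cm = 95.6 / 98.56 ≈ 0.96997 (5 s.f.)

0.96997


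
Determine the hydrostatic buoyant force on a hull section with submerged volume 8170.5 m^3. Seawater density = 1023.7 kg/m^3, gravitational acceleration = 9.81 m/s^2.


Formula: Fb = rho * g * V
Substituting: Fb = 1023.7 * 9.81 * 8170.5
Intermediate: 1023.7 * 9.81 = 10042.497
Result: Fb = 10042.497 * 8170.5 ≈ 82052000 N (5 s.f.)

82052000 N


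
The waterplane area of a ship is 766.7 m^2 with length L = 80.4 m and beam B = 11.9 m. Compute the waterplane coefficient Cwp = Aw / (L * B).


Formula: Cwp = Aw / (L * B)
Step 1 — L * B = 80.4 * 11.9 = 956.76 m^2
Step 2 — Cwp = 766.7 / 956.76 ≈ 0.80135 (5 s.f.)

0.80135


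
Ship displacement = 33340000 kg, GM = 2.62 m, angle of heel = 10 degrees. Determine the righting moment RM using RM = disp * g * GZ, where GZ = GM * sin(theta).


Formula: GZ = GM * sin(theta); RM = disp * g * GZ
Step 1 — GZ = 2.62 * sin(10°) = 2.62 * 0.173648 = 0.454958 m
Step 2 — RM = 33340000 * 9.81 * 0.454958 ≈ 148800000 N·m (5 s.f.)

148800000 N·m


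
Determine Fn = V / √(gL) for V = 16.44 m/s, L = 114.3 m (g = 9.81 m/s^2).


Formula: Fn = V / sqrt(g * L)
Step 1 — g * L = 9.81 * 114.3 = 1121.283
Step 2 — sqrt(g * L) = sqrt(1121.283) = 33.485564
Step 3 — Fn = 16.44 / 33.485564 ≈ 0.49096 (5 s.f.)

0.49096


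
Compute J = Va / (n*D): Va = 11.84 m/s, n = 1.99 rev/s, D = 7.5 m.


Formula: J = Va / (n * D)
Step 1 — n * D = 1.99 * 7.5 = 14.925
Step 2 — J = 11.84 / 14.925 ≈ 0.79330 (5 s.f.)

0.79330


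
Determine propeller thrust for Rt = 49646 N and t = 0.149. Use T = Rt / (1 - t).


Formula: T = Rt / (1 - t)
Step 1 — (1 - t) = 1 - 0.149 = 0.851
Step 2 — T = 49646 / 0.851 ≈ 58338 N (5 s.f.)

58338 N


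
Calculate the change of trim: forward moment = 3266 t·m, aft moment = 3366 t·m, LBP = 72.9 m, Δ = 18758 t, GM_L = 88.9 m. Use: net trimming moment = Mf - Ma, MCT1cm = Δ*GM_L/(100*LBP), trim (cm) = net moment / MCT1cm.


Formula: net trimming moment = Mf - Ma; MCT1cm = Δ*GM_L/(100*LBP); trim = net moment / MCT1cm
Step 1 — net trimming moment = 3266 - 3366 = -100 t·m
Step 2 — MCT1cm = 18758 * 88.9 / (100 * 72.9) = 228.7498 t·m/cm
Step 3 — trim = -100 / 228.7498 ≈ -0.43716 cm (5 s.f.)

-0.43716 cm


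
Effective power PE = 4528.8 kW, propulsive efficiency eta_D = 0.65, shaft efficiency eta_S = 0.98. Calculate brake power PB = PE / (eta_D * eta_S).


Formula: PB = PE / (eta_D * eta_S)
Step 1 — combined efficiency = eta_D * eta_S = 0.65 * 0.98 = 0.637
Step 2 — PB = 4528.8 / 0.637 ≈ 7109.6 kW (5 s.f.)

7109.6 kW


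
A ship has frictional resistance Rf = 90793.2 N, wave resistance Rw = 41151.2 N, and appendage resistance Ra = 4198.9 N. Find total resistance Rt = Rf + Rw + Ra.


Formula: Rt = Rf + Rw + Ra
Substituting: Rt = 90793.2 + 41151.2 + 4198.9
Result: Rt = 136143.3 N

136143.3 N


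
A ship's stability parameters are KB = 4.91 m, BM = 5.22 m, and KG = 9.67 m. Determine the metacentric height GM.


Formula: GM = KB + BM - KG
Step 1 — KM = KB + BM = 4.91 + 5.22 = 10.13 m
Step 2 — GM = KM - KG = 10.13 - 9.67 = 0.46 m

0.46 m


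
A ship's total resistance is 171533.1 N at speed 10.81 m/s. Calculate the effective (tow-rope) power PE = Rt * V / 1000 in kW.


Formula: PE = Rt * V / 1000 (kW)
Step 1 — PE (W) = 171533.1 * 10.81 = 1854272.811 W
Step 2 — PE (kW) = 1854272.811 / 1000 ≈ 1854.3 kW (5 s.f.)

1854.3 kW


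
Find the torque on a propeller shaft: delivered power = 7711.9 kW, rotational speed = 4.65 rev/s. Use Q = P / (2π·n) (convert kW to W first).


Formula: Q = P_W / (2 * pi * n)
Step 1 — P_W = 7711.9 kW * 1000 = 7711900.0 W
Step 2 — 2 * pi * n = 2 * pi * 4.65 = 29.216812
Step 3 — Q = 7711900.0 / 29.216812 ≈ 263950 N·m (5 s.f.)

263950 N·m


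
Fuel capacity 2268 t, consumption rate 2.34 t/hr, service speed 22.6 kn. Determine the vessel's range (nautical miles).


Formula: endurance = fuel / rate; range = endurance * speed
Step 1 — endurance = 2268 / 2.34 = 969.2308 hours
Step 2 — range = 969.2308 * 22.6 ≈ 21905 nautical miles (5 s.f.)

21905 NM


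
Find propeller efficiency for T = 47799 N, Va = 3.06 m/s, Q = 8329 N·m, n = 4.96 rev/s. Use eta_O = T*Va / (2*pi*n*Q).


Formula: eta = T * Va / (2 * pi * n * Q)
Step 1 — numerator = T * Va = 47799 * 3.06 = 146264.94
Step 2 — 2 * pi * n = 2 * pi * 4.96 = 31.164599
Step 3 — denominator = 31.164599 * 8329 = 259569.95
Step 4 — eta = 146264.94 / 259569.95 ≈ 0.56349 (5 s.f.)

0.56349


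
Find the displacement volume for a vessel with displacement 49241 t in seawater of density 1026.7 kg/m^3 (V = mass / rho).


Formula: V = mass / rho
Step 1 — convert tonnes to kg: 49241 t * 1000 = 49241000 kg
Step 2 — V = 49241000 / 1026.7 ≈ 47960 m^3 (5 s.f.)

47960 m^3


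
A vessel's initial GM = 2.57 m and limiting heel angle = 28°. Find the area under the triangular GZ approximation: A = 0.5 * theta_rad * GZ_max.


Formula: GZ_max = GM * sin(theta); Area = 0.5 * theta_rad * GZ_max
Step 1 — GZ_max = 2.57 * sin(28°) = 2.57 * 0.469472 = 1.206543 m
Step 2 — theta_rad = 28 * pi/180 = 0.488692 rad
Step 3 — Area = 0.5 * 0.488692 * 1.206543 ≈ 0.29481 m·rad (5 s.f.)

0.29481 m·rad


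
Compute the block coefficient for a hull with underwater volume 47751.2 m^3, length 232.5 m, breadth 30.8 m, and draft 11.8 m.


Formula: Cb = V / (L * B * T)
Step 1 — L * B * T = 232.5 * 30.8 * 11.8 = 84499.8 m^3
Step 2 — Cb = 47751.2 / 84499.8 ≈ 0.56510 (5 s.f.)

0.56510


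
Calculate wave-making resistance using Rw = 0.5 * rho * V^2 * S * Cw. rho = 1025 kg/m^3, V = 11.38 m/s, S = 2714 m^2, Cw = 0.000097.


Formula: Rw = 0.5 * rho * V^2 * S * Cw
Step 1 — V^2 = 11.38^2 = 129.5044
Step 2 — 0.5 * rho * V^2 = 0.5 * 1025 * 129.5044 = 66371.005
Step 3 — Rw = 66371.005 * 2714 * 0.000097 ≈ 17473 N (5 s.f.)

17473 N


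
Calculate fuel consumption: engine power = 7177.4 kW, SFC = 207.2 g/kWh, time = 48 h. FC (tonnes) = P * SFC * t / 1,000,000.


Formula: FC (tonnes) = P * SFC * t / 1,000,000
Step 1 — P * SFC * t = 7177.4 * 207.2 * 48 = 71383549.44 g
Step 2 — FC (tonnes) = 71383549.44 / 1,000,000 ≈ 71.384 tonnes (5 s.f.)

71.384 tonnes


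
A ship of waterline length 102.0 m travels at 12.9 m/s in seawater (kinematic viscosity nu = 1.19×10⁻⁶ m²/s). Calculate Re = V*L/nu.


Formula: Re = V * L / nu
Step 1 — V * L = 12.9 * 102.0 = 1315.8 m^2/s
Step 2 — Re = 1315.8 / 1.19e-6 = 1.11e+09

1.11e+09


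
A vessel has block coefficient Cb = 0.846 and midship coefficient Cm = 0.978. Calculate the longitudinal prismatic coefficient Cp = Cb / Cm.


Formula: Cp = Cb / Cm
Substituting: Cp = 0.846 / 0.978
Result: Cp ≈ 0.86503 (5 s.f.)

0.86503


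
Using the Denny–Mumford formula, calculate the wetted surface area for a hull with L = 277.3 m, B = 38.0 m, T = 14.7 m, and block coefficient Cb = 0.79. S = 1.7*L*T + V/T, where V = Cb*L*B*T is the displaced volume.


Formula: S = 1.7*L*T + V/T with V = Cb*L*B*T, i.e. S = L * (1.7*T + Cb*B)
Step 1 — 1.7*T = 1.7 * 14.7 = 24.99 m
Step 2 — Cb*B = 0.79 * 38.0 = 30.02 m
Step 3 — 1.7*T + Cb*B = 24.99 + 30.02 = 55.01 m
Step 4 — S = 277.3 * 55.01 ≈ 15254 m^2 (5 s.f.)

15254 m^2


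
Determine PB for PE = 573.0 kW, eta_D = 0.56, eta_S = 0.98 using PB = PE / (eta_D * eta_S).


Formula: PB = PE / (eta_D * eta_S)
Step 1 — combined efficiency = eta_D * eta_S = 0.56 * 0.98 = 0.5488
Step 2 — PB = 573.0 / 0.5488 ≈ 1044.1 kW (5 s.f.)

1044.1 kW


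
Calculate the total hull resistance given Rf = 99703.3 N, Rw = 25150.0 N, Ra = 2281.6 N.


Formula: Rt = Rf + Rw + Ra
Substituting: Rt = 99703.3 + 25150.0 + 2281.6
Result: Rt = 127134.9 N

127134.9 N


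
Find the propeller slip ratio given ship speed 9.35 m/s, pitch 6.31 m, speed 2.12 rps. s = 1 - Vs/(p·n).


Formula: s = 1 - Vs / (p * n)
Step 1 — p * n = 6.31 * 2.12 = 13.3772
Step 2 — Vs / (p*n) = 9.35 / 13.3772 = 0.69895 (6 d.p.)
Step 3 — s = 1 - 0.69895 = 0.30105

0.30105


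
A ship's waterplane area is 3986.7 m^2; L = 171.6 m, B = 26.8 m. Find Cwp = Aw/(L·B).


Formula: Cwp = Aw / (L * B)
Step 1 — L * B = 171.6 * 26.8 = 4598.88 m^2
Step 2 — Cwp = 3986.7 / 4598.88 ≈ 0.86688 (5 s.f.)

0.86688


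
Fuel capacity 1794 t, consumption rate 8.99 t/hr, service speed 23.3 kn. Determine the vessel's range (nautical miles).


Formula: endurance = fuel / rate; range = endurance * speed
Step 1 — endurance = 1794 / 8.99 = 199.5551 hours
Step 2 — range = 199.5551 * 23.3 ≈ 4649.6 nautical miles (5 s.f.)

4649.6 NM


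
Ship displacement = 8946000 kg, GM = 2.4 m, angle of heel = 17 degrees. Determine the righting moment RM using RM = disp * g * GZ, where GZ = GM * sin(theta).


Formula: GZ = GM * sin(theta); RM = disp * g * GZ
Step 1 — GZ = 2.4 * sin(17°) = 2.4 * 0.292372 = 0.701693 m
Step 2 — RM = 8946000 * 9.81 * 0.701693 ≈ 61581000 N·m (5 s.f.)

61581000 N·m


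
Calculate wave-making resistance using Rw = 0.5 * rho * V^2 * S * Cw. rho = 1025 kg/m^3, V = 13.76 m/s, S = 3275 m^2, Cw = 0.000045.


Formula: Rw = 0.5 * rho * V^2 * S * Cw
Step 1 — V^2 = 13.76^2 = 189.3376
Step 2 — 0.5 * rho * V^2 = 0.5 * 1025 * 189.3376 = 97035.52
Step 3 — Rw = 97035.52 * 3275 * 0.000045 ≈ 14301 N (5 s.f.)

14301 N


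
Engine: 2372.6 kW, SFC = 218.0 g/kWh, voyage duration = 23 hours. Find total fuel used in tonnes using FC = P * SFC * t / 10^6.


Formula: FC (tonnes) = P * SFC * t / 1,000,000
Step 1 — P * SFC * t = 2372.6 * 218.0 * 23 = 11896216.4 g
Step 2 — FC (tonnes) = 11896216.4 / 1,000,000 ≈ 11.896 tonnes (5 s.f.)

11.896 tonnes


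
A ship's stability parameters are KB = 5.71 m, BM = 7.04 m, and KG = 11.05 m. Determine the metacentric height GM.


Formula: GM = KB + BM - KG
Step 1 — KM = KB + BM = 5.71 + 7.04 = 12.75 m
Step 2 — GM = KM - KG = 12.75 - 11.05 = 1.7 m

1.7 m


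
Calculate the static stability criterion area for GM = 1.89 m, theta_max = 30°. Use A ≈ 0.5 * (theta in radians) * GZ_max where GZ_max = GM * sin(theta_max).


Formula: GZ_max = GM * sin(theta); Area = 0.5 * theta_rad * GZ_max
Step 1 — GZ_max = 1.89 * sin(30°) = 1.89 * 0.5 = 0.945 m
Step 2 — theta_rad = 30 * pi/180 = 0.523599 rad
Step 3 — Area = 0.5 * 0.523599 * 0.945 ≈ 0.24740 m·rad (5 s.f.)

0.24740 m·rad


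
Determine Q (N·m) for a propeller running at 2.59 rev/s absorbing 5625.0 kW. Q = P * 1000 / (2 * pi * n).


Formula: Q = P_W / (2 * pi * n)
Step 1 — P_W = 5625.0 kW * 1000 = 5625000.0 W
Step 2 — 2 * pi * n = 2 * pi * 2.59 = 16.27345
Step 3 — Q = 5625000.0 / 16.27345 ≈ 345660 N·m (5 s.f.)

345660 N·m


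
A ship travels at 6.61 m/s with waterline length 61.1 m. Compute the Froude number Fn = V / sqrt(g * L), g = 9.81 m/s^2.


Formula: Fn = V / sqrt(g * L)
Step 1 — g * L = 9.81 * 61.1 = 599.391
Step 2 — sqrt(g * L) = sqrt(599.391) = 24.482463
Step 3 — Fn = 6.61 / 24.482463 ≈ 0.26999 (5 s.f.)

0.26999


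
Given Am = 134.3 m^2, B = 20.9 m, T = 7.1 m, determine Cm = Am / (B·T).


Formula: Cm = Am / (B * T)
Step 1 — B * T = 20.9 * 7.1 = 148.39 m^2
Step 2 — Cm = 134.3 / 148.39 ≈ 0.90505 (5 s.f.)

0.90505


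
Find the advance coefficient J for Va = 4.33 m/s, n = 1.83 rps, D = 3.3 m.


Formula: J = Va / (n * D)
Step 1 — n * D = 1.83 * 3.3 = 6.039
Step 2 — J = 4.33 / 6.039 ≈ 0.71701 (5 s.f.)

0.71701


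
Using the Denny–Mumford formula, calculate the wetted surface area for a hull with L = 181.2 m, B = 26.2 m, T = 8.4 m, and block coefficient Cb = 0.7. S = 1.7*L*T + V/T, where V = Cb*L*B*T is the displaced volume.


Formula: S = 1.7*L*T + V/T with V = Cb*L*B*T, i.e. S = L * (1.7*T + Cb*B)
Step 1 — 1.7*T = 1.7 * 8.4 = 14.28 m
Step 2 — Cb*B = 0.7 * 26.2 = 18.34 m
Step 3 — 1.7*T + Cb*B = 14.28 + 18.34 = 32.62 m
Step 4 — S = 181.2 * 32.62 ≈ 5910.7 m^2 (5 s.f.)

5910.7 m^2


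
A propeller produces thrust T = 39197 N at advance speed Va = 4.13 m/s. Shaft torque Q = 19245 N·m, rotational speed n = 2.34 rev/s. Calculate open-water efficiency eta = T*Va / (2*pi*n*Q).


Formula: eta = T * Va / (2 * pi * n * Q)
Step 1 — numerator = T * Va = 39197 * 4.13 = 161883.61
Step 2 — 2 * pi * n = 2 * pi * 2.34 = 14.702654
Step 3 — denominator = 14.702654 * 19245 = 282952.58
Step 4 — eta = 161883.61 / 282952.58 ≈ 0.57212 (5 s.f.)

0.57212


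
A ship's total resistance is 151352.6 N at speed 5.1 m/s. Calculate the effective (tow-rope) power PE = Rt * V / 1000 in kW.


Formula: PE = Rt * V / 1000 (kW)
Step 1 — PE (W) = 151352.6 * 5.1 = 771898.26 W
Step 2 — PE (kW) = 771898.26 / 1000 ≈ 771.90 kW (5 s.f.)

771.90 kW


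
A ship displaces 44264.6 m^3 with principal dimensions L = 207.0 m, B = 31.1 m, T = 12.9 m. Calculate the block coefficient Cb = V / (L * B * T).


Formula: Cb = V / (L * B * T)
Step 1 — L * B * T = 207.0 * 31.1 * 12.9 = 83046.33 m^3
Step 2 — Cb = 44264.6 / 83046.33 ≈ 0.53301 (5 s.f.)

0.53301


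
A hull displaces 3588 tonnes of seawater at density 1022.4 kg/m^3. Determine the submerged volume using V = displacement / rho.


Formula: V = mass / rho
Step 1 — convert tonnes to kg: 3588 t * 1000 = 3588000 kg
Step 2 — V = 3588000 / 1022.4 ≈ 3509.4 m^3 (5 s.f.)

3509.4 m^3


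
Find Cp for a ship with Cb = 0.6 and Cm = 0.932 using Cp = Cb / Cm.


Formula: Cp = Cb / Cm
Substituting: Cp = 0.6 / 0.932
Result: Cp ≈ 0.64378 (5 s.f.)

0.64378


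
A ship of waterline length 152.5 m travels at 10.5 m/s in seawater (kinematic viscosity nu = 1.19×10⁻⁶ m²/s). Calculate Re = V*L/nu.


Formula: Re = V * L / nu
Step 1 — V * L = 10.5 * 152.5 = 1601.25 m^2/s
Step 2 — Re = 1601.25 / 1.19e-6 = 1.35e+09

1.35e+09


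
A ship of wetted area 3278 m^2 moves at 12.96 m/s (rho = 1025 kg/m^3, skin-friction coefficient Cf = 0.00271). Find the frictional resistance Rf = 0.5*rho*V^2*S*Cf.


Formula: Rf = 0.5 * rho * V^2 * S * Cf
Step 1 — V^2 = 12.96^2 = 167.9616
Step 2 — 0.5 * rho * V^2 = 0.5 * 1025 * 167.9616 = 86080.32
Step 3 — Rf = 86080.32 * 3278 * 0.00271 ≈ 764680 N (5 s.f.)

764680 N


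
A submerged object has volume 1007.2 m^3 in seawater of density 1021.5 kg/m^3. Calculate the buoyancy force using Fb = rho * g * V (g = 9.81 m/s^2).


Formula: Fb = rho * g * V
Substituting: Fb = 1021.5 * 9.81 * 1007.2
Intermediate: 1021.5 * 9.81 = 10020.915
Result: Fb = 10020.915 * 1007.2 ≈ 10093000 N (5 s.f.)

10093000 N


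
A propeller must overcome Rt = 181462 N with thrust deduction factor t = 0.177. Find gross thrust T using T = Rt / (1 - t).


Formula: T = Rt / (1 - t)
Step 1 — (1 - t) = 1 - 0.177 = 0.823
Step 2 — T = 181462 / 0.823 ≈ 220490 N (5 s.f.)

220490 N


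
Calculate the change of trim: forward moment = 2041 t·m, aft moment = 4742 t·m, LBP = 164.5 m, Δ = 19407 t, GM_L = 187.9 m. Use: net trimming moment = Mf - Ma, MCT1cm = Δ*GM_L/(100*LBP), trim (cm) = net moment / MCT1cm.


Formula: net trimming moment = Mf - Ma; MCT1cm = Δ*GM_L/(100*LBP); trim = net moment / MCT1cm
Step 1 — net trimming moment = 2041 - 4742 = -2701 t·m
Step 2 — MCT1cm = 19407 * 187.9 / (100 * 164.5) = 221.6763 t·m/cm
Step 3 — trim = -2701 / 221.6763 ≈ -12.184 cm (5 s.f.)

-12.184 cm


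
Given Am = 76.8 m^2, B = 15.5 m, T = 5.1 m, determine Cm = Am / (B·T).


Formula: Cm = Am / (B * T)
Step 1 — B * T = 15.5 * 5.1 = 79.05 m^2
Step 2 — Cm = 76.8 / 79.05 ≈ 0.97154 (5 s.f.)

0.97154


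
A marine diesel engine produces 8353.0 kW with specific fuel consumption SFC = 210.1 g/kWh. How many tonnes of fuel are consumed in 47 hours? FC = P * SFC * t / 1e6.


Formula: FC (tonnes) = P * SFC * t / 1,000,000
Step 1 — P * SFC * t = 8353.0 * 210.1 * 47 = 82483369.1 g
Step 2 — FC (tonnes) = 82483369.1 / 1,000,000 ≈ 82.483 tonnes (5 s.f.)

82.483 tonnes


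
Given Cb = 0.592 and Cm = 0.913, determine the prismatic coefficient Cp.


Formula: Cp = Cb / Cm
Substituting: Cp = 0.592 / 0.913
Result: Cp ≈ 0.64841 (5 s.f.)

0.64841


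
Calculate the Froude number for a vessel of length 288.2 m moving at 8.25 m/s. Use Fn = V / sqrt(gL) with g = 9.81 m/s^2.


Formula: Fn = V / sqrt(g * L)
Step 1 — g * L = 9.81 * 288.2 = 2827.242
Step 2 — sqrt(g * L) = sqrt(2827.242) = 53.171816
Step 3 — Fn = 8.25 / 53.171816 ≈ 0.15516 (5 s.f.)

0.15516


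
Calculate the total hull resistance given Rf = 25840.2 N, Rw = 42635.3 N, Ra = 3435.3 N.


Formula: Rt = Rf + Rw + Ra
Substituting: Rt = 25840.2 + 42635.3 + 3435.3
Result: Rt = 71910.8 N

71910.8 N


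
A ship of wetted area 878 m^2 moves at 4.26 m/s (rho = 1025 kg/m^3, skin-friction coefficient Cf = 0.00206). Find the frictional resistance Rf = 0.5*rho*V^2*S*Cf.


Formula: Rf = 0.5 * rho * V^2 * S * Cf
Step 1 — V^2 = 4.26^2 = 18.1476
Step 2 — 0.5 * rho * V^2 = 0.5 * 1025 * 18.1476 = 9300.645
Step 3 — Rf = 9300.645 * 878 * 0.00206 ≈ 16822 N (5 s.f.)

16822 N


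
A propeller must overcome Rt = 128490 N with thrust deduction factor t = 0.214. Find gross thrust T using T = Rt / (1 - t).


Formula: T = Rt / (1 - t)
Step 1 — (1 - t) = 1 - 0.214 = 0.786
Step 2 — T = 128490 / 0.786 ≈ 163470 N (5 s.f.)

163470 N


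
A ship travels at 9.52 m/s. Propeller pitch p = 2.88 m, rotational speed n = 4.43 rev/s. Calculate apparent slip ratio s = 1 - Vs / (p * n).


Formula: s = 1 - Vs / (p * n)
Step 1 — p * n = 2.88 * 4.43 = 12.7584
Step 2 — Vs / (p*n) = 9.52 / 12.7584 = 0.746175 (6 d.p.)
Step 3 — s = 1 - 0.746175 = 0.253825

0.253825


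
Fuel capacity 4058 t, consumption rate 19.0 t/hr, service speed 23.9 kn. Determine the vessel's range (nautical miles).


Formula: endurance = fuel / rate; range = endurance * speed
Step 1 — endurance = 4058 / 19.0 = 213.5789 hours
Step 2 — range = 213.5789 * 23.9 ≈ 5104.5 nautical miles (5 s.f.)

5104.5 NM


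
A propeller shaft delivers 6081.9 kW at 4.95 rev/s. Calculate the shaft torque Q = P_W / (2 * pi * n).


Formula: Q = P_W / (2 * pi * n)
Step 1 — P_W = 6081.9 kW * 1000 = 6081900.0 W
Step 2 — 2 * pi * n = 2 * pi * 4.95 = 31.101767
Step 3 — Q = 6081900.0 / 31.101767 ≈ 195550 N·m (5 s.f.)

195550 N·m
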